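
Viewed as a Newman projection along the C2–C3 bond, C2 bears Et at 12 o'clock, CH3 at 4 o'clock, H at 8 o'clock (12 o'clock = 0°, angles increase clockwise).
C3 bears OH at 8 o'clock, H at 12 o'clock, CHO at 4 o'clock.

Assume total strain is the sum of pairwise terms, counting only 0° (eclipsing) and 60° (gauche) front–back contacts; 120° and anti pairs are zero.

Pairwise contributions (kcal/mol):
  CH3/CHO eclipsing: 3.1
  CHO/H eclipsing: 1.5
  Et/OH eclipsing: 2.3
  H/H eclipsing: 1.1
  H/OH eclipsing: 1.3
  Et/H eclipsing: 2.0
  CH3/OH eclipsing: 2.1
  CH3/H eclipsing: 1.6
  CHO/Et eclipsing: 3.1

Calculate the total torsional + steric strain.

6.4 kcal/mol

This conformer (eclipsed): Et(0°)/H(0°) eclipsed 2.0; CH3(120°)/CHO(120°) eclipsed 3.1; H(240°)/OH(240°) eclipsed 1.3 → 6.4 kcal/mol.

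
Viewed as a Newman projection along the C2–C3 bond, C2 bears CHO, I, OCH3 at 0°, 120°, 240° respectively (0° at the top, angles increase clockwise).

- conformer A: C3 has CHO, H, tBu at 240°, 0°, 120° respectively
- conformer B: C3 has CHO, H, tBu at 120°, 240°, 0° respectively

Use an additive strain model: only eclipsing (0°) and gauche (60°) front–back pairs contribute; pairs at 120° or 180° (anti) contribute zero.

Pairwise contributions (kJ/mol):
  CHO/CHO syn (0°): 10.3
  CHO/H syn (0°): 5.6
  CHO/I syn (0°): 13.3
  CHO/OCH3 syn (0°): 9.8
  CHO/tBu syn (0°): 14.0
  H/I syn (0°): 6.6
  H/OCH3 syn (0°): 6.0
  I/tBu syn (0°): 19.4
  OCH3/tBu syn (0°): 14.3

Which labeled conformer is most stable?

A (eclipsed): CHO–H eclipsed, I–tBu eclipsed, OCH3–CHO eclipsed; 5.6 + 19.4 + 9.8 = 34.8 kJ/mol.
B (eclipsed): CHO–tBu eclipsed, I–CHO eclipsed, OCH3–H eclipsed; 14.0 + 13.3 + 6.0 = 33.3 kJ/mol.
B has the lowest total (33.3 kJ/mol).

B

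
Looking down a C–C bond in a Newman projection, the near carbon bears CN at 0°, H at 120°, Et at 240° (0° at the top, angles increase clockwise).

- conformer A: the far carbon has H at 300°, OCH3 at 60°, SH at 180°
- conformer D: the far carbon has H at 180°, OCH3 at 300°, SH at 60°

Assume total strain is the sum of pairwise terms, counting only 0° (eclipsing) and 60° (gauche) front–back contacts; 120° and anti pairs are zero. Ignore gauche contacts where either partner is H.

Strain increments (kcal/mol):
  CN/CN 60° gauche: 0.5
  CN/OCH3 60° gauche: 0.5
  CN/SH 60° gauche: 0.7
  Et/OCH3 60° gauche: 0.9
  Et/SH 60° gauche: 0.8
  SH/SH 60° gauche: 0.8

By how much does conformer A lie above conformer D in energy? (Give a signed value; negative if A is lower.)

-0.8 kcal/mol

A is staggered. CN at 0° is gauche with OCH3 at 60° (0.5); Et at 240° is gauche with SH at 180° (0.8). Total 1.3 kcal/mol.
D is staggered. CN at 0° is gauche with OCH3 at 300° (0.5); CN at 0° is gauche with SH at 60° (0.7); Et at 240° is gauche with OCH3 at 300° (0.9). Total 2.1 kcal/mol.
E(A) − E(D) = 1.3 − 2.1 = -0.8 kcal/mol.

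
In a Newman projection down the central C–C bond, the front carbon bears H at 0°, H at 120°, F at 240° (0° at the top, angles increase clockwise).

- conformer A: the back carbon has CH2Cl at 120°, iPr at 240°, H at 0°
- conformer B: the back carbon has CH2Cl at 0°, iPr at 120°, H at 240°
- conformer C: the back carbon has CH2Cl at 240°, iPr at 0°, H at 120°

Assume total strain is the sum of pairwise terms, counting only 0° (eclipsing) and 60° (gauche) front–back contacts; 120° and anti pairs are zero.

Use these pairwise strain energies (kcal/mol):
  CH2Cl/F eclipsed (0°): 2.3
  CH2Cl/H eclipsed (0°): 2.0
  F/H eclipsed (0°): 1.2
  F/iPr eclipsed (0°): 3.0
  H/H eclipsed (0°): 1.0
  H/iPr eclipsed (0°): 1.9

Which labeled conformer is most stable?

A (eclipsed): H(0°)/H(0°) eclipsed 1.0; H(120°)/CH2Cl(120°) eclipsed 2.0; F(240°)/iPr(240°) eclipsed 3.0 → 6.0 kcal/mol.
B (eclipsed): H(0°)/CH2Cl(0°) eclipsed 2.0; H(120°)/iPr(120°) eclipsed 1.9; F(240°)/H(240°) eclipsed 1.2 → 5.1 kcal/mol.
C (eclipsed): H(0°)/iPr(0°) eclipsed 1.9; H(120°)/H(120°) eclipsed 1.0; F(240°)/CH2Cl(240°) eclipsed 2.3 → 5.2 kcal/mol.
B has the lowest total (5.1 kcal/mol).

B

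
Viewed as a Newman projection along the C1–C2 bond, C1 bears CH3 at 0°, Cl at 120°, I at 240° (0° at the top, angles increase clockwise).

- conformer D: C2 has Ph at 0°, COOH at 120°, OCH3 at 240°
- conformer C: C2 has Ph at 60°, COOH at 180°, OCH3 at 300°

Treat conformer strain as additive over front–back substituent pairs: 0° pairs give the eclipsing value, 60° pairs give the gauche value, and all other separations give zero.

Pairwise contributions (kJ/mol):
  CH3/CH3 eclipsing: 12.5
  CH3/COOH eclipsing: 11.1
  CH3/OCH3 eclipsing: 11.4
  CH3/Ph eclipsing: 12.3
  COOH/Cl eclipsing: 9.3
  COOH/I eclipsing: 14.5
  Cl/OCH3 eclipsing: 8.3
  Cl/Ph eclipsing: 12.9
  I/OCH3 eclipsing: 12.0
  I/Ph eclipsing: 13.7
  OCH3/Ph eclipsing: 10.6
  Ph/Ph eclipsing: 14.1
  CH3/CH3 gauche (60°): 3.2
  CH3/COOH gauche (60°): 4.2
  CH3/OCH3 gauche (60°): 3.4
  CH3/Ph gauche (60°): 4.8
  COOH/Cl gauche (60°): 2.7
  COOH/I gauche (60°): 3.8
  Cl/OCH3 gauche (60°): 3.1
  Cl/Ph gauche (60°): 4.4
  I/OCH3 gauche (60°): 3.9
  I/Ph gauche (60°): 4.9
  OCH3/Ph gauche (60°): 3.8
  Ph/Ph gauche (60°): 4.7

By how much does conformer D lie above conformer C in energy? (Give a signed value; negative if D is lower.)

+10.6 kJ/mol

D (eclipsed): CH3(0°)/Ph(0°) eclipsed 12.3; Cl(120°)/COOH(120°) eclipsed 9.3; I(240°)/OCH3(240°) eclipsed 12.0 → 33.6 kJ/mol.
C (staggered): CH3(0°)/Ph(60°) gauche 4.8; CH3(0°)/OCH3(300°) gauche 3.4; Cl(120°)/Ph(60°) gauche 4.4; Cl(120°)/COOH(180°) gauche 2.7; I(240°)/COOH(180°) gauche 3.8; I(240°)/OCH3(300°) gauche 3.9 → 23.0 kJ/mol.
E(D) − E(C) = 33.6 − 23.0 = +10.6 kJ/mol.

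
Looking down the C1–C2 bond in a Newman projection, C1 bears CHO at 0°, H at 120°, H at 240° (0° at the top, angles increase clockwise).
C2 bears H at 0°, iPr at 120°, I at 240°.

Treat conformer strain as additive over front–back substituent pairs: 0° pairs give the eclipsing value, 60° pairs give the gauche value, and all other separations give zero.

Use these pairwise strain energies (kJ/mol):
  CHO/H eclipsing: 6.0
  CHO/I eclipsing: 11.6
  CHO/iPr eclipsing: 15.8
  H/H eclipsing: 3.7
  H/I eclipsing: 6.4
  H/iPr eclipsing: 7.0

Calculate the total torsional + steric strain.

This conformer (eclipsed): CHO(0°)/H(0°) eclipsed 6.0; H(120°)/iPr(120°) eclipsed 7.0; H(240°)/I(240°) eclipsed 6.4 → 19.4 kJ/mol.

19.4 kJ/mol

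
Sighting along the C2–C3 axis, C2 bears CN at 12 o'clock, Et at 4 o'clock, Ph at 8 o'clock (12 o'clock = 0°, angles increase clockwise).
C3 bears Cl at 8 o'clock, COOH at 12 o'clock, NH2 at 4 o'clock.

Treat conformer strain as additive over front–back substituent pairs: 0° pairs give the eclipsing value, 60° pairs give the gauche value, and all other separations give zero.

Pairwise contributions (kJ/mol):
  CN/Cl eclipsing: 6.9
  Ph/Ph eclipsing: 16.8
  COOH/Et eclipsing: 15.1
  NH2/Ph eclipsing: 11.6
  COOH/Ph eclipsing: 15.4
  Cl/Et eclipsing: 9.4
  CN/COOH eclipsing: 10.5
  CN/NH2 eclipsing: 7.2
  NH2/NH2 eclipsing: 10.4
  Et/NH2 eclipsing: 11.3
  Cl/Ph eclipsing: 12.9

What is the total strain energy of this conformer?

34.7 kJ/mol

This conformer (eclipsed): CN–COOH eclipsed, Et–NH2 eclipsed, Ph–Cl eclipsed; 10.5 + 11.3 + 12.9 = 34.7 kJ/mol.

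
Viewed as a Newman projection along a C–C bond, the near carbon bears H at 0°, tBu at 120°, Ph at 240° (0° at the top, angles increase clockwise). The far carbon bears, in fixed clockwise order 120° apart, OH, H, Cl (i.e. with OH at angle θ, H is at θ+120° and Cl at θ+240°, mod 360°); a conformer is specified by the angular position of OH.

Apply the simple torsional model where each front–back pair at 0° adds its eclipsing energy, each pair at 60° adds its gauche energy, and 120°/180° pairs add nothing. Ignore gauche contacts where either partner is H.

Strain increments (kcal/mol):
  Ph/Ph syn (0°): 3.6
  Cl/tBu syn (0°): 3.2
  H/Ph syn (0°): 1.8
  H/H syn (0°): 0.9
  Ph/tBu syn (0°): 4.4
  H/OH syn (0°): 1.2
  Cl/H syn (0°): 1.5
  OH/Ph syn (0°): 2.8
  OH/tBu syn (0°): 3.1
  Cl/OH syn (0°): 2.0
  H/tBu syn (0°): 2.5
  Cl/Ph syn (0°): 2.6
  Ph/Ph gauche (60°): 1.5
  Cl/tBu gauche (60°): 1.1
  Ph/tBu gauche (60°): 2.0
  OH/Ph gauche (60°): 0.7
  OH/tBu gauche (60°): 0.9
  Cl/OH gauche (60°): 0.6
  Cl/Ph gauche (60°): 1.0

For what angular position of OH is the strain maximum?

240°

OH at 0° (eclipsed): H–OH eclipsed, tBu–H eclipsed, Ph–Cl eclipsed; 1.2 + 2.5 + 2.6 = 6.3 kcal/mol.
OH at 60° (staggered): tBu–OH gauche, Ph–Cl gauche; 0.9 + 1.0 = 1.9 kcal/mol.
OH at 120° (eclipsed): H–Cl eclipsed, tBu–OH eclipsed, Ph–H eclipsed; 1.5 + 3.1 + 1.8 = 6.4 kcal/mol.
OH at 180° (staggered): tBu–OH gauche, tBu–Cl gauche, Ph–OH gauche; 0.9 + 1.1 + 0.7 = 2.7 kcal/mol.
OH at 240° (eclipsed): H–H eclipsed, tBu–Cl eclipsed, Ph–OH eclipsed; 0.9 + 3.2 + 2.8 = 6.9 kcal/mol.
OH at 300° (staggered): tBu–Cl gauche, Ph–OH gauche, Ph–Cl gauche; 1.1 + 0.7 + 1.0 = 2.8 kcal/mol.
The maximum (6.9 kcal/mol) occurs with OH at 240°.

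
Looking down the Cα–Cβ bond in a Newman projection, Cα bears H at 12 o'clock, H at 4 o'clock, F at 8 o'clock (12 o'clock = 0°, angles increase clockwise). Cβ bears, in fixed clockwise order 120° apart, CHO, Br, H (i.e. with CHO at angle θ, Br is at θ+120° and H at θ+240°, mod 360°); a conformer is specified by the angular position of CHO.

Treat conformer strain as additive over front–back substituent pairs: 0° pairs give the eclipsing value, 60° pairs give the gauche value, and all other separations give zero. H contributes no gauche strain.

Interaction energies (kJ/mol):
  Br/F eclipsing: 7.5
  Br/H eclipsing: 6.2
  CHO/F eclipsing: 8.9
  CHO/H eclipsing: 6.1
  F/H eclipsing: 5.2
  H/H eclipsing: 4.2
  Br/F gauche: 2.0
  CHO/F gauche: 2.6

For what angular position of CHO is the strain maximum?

CHO at 0° is eclipsed. H at 0° is eclipsed with CHO at 0° (6.1); H at 120° is eclipsed with Br at 120° (6.2); F at 240° is eclipsed with H at 240° (5.2). Total 17.5 kJ/mol.
CHO at 60° is staggered. F at 240° is gauche with Br at 180° (2.0). Total 2.0 kJ/mol.
CHO at 120° is eclipsed. H at 0° is eclipsed with H at 0° (4.2); H at 120° is eclipsed with CHO at 120° (6.1); F at 240° is eclipsed with Br at 240° (7.5). Total 17.8 kJ/mol.
CHO at 180° is staggered. F at 240° is gauche with CHO at 180° (2.6); F at 240° is gauche with Br at 300° (2.0). Total 4.6 kJ/mol.
CHO at 240° is eclipsed. H at 0° is eclipsed with Br at 0° (6.2); H at 120° is eclipsed with H at 120° (4.2); F at 240° is eclipsed with CHO at 240° (8.9). Total 19.3 kJ/mol.
CHO at 300° is staggered. F at 240° is gauche with CHO at 300° (2.6). Total 2.6 kJ/mol.
The maximum (19.3 kJ/mol) occurs with CHO at 240°.

240°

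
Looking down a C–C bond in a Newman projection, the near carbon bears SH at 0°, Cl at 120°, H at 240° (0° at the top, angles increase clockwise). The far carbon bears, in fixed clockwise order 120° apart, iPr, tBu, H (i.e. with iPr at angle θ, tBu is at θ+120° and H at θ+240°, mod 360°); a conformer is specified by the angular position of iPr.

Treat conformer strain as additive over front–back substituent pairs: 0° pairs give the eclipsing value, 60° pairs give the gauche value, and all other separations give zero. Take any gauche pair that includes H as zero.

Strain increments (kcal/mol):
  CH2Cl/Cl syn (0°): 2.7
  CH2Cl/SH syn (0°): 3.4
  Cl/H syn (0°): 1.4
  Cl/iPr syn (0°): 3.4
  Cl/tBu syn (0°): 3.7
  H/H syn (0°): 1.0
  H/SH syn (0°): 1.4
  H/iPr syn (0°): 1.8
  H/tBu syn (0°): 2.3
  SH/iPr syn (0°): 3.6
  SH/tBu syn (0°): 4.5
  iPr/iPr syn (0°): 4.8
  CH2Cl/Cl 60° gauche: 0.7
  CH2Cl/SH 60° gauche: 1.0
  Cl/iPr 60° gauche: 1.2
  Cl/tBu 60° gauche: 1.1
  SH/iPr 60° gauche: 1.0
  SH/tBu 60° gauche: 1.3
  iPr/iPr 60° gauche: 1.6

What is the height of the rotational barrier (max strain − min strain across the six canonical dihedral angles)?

5.8 kcal/mol

iPr at 0° (eclipsed): SH(0°)/iPr(0°) eclipsed 3.6; Cl(120°)/tBu(120°) eclipsed 3.7; H(240°)/H(240°) eclipsed 1.0 → 8.3 kcal/mol.
iPr at 60° (staggered): SH(0°)/iPr(60°) gauche 1.0; Cl(120°)/iPr(60°) gauche 1.2; Cl(120°)/tBu(180°) gauche 1.1 → 3.3 kcal/mol.
iPr at 120° (eclipsed): SH(0°)/H(0°) eclipsed 1.4; Cl(120°)/iPr(120°) eclipsed 3.4; H(240°)/tBu(240°) eclipsed 2.3 → 7.1 kcal/mol.
iPr at 180° (staggered): SH(0°)/tBu(300°) gauche 1.3; Cl(120°)/iPr(180°) gauche 1.2 → 2.5 kcal/mol.
iPr at 240° (eclipsed): SH(0°)/tBu(0°) eclipsed 4.5; Cl(120°)/H(120°) eclipsed 1.4; H(240°)/iPr(240°) eclipsed 1.8 → 7.7 kcal/mol.
iPr at 300° (staggered): SH(0°)/iPr(300°) gauche 1.0; SH(0°)/tBu(60°) gauche 1.3; Cl(120°)/tBu(60°) gauche 1.1 → 3.4 kcal/mol.
Max at 0° (8.3 kcal/mol), min at 180° (2.5 kcal/mol); barrier = 5.8 kcal/mol.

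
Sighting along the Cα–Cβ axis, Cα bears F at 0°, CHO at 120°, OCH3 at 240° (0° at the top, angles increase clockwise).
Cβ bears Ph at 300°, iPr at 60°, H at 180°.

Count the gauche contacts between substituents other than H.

Non-H gauche pairs: F(0°)/Ph(300°); F(0°)/iPr(60°); CHO(120°)/iPr(60°); OCH3(240°)/Ph(300°) — 4 interactions.

4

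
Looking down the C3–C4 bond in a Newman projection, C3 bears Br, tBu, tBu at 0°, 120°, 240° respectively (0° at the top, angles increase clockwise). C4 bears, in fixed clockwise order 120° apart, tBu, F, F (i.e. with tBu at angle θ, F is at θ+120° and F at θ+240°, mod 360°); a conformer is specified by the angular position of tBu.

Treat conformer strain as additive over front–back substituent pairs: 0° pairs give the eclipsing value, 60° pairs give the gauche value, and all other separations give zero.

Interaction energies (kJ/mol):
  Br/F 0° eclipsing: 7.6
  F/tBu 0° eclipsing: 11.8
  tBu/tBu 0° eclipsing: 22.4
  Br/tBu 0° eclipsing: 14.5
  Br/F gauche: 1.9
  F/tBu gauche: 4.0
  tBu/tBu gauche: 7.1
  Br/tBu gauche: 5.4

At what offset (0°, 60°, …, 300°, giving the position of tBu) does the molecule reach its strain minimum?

tBu at 0° (eclipsed): Br–tBu eclipsed, tBu–F eclipsed, tBu–F eclipsed; 14.5 + 11.8 + 11.8 = 38.1 kJ/mol.
tBu at 60° (staggered): Br–tBu gauche, Br–F gauche, tBu–tBu gauche, tBu–F gauche, tBu–F gauche, tBu–F gauche; 5.4 + 1.9 + 7.1 + 4.0 + 4.0 + 4.0 = 26.4 kJ/mol.
tBu at 120° (eclipsed): Br–F eclipsed, tBu–tBu eclipsed, tBu–F eclipsed; 7.6 + 22.4 + 11.8 = 41.8 kJ/mol.
tBu at 180° (staggered): Br–F gauche, Br–F gauche, tBu–tBu gauche, tBu–F gauche, tBu–tBu gauche, tBu–F gauche; 1.9 + 1.9 + 7.1 + 4.0 + 7.1 + 4.0 = 26.0 kJ/mol.
tBu at 240° (eclipsed): Br–F eclipsed, tBu–F eclipsed, tBu–tBu eclipsed; 7.6 + 11.8 + 22.4 = 41.8 kJ/mol.
tBu at 300° (staggered): Br–tBu gauche, Br–F gauche, tBu–F gauche, tBu–F gauche, tBu–tBu gauche, tBu–F gauche; 5.4 + 1.9 + 4.0 + 4.0 + 7.1 + 4.0 = 26.4 kJ/mol.
The minimum (26.0 kJ/mol) occurs with tBu at 180°.

180°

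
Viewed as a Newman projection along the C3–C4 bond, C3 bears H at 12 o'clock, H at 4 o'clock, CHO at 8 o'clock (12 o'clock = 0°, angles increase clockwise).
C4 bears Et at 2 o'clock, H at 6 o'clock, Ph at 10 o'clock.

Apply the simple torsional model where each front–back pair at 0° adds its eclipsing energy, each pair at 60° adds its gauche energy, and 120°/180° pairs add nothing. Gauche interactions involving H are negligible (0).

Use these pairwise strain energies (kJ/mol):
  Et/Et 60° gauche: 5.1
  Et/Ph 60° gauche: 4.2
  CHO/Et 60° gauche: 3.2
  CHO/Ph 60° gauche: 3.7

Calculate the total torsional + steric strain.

3.7 kJ/mol

This conformer (staggered): CHO(240°)/Ph(300°) gauche 3.7 → 3.7 kJ/mol.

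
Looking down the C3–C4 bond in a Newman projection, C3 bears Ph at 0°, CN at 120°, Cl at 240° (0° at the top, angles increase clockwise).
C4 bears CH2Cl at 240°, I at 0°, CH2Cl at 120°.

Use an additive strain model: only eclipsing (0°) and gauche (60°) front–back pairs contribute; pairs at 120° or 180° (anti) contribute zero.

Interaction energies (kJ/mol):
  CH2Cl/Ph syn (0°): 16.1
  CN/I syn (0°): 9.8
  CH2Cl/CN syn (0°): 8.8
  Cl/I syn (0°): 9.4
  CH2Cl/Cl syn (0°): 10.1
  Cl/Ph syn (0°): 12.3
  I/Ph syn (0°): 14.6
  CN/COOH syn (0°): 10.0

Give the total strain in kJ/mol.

This conformer (eclipsed): Ph(0°)/I(0°) eclipsed 14.6; CN(120°)/CH2Cl(120°) eclipsed 8.8; Cl(240°)/CH2Cl(240°) eclipsed 10.1 → 33.5 kJ/mol.

33.5 kJ/mol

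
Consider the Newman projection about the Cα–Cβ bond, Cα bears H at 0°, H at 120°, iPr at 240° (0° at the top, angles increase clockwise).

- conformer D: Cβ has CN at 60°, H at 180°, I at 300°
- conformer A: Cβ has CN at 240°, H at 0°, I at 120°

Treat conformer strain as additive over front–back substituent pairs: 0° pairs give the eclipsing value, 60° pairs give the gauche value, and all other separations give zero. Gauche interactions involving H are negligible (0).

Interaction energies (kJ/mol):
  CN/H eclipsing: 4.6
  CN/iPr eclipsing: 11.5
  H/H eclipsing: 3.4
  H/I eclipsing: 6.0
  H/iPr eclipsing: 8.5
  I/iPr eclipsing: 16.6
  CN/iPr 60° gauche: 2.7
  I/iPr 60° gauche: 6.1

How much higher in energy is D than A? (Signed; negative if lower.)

-14.8 kJ/mol

D (staggered): iPr–I gauche; 6.1 = 6.1 kJ/mol.
A (eclipsed): H–H eclipsed, H–I eclipsed, iPr–CN eclipsed; 3.4 + 6.0 + 11.5 = 20.9 kJ/mol.
E(D) − E(A) = 6.1 − 20.9 = -14.8 kJ/mol.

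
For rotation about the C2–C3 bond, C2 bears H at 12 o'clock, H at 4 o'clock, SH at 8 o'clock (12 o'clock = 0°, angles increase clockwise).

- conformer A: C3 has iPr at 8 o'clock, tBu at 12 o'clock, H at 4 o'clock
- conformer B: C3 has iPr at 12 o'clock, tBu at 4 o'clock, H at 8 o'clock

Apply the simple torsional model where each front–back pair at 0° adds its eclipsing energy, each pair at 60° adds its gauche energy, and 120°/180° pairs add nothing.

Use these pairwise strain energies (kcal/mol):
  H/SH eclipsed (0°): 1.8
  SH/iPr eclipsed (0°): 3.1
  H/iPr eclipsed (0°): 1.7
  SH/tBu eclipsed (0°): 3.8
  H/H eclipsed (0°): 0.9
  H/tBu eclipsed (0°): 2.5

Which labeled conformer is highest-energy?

A

A (eclipsed): H(0°)/tBu(0°) eclipsed 2.5; H(120°)/H(120°) eclipsed 0.9; SH(240°)/iPr(240°) eclipsed 3.1 → 6.5 kcal/mol.
B (eclipsed): H(0°)/iPr(0°) eclipsed 1.7; H(120°)/tBu(120°) eclipsed 2.5; SH(240°)/H(240°) eclipsed 1.8 → 6.0 kcal/mol.
A has the highest total (6.5 kcal/mol).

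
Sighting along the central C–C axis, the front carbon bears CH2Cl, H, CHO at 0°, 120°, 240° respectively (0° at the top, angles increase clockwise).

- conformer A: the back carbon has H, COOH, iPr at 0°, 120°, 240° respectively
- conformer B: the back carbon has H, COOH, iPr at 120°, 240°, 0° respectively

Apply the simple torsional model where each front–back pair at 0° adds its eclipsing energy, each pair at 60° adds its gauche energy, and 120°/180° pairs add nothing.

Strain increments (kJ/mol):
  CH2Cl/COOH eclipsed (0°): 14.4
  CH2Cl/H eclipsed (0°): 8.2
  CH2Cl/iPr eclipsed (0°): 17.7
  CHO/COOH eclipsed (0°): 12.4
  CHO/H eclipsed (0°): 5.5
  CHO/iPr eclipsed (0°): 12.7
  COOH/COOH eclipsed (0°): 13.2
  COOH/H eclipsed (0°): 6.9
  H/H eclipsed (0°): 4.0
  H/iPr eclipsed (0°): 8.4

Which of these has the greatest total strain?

B

A (eclipsed): CH2Cl–H eclipsed, H–COOH eclipsed, CHO–iPr eclipsed; 8.2 + 6.9 + 12.7 = 27.8 kJ/mol.
B (eclipsed): CH2Cl–iPr eclipsed, H–H eclipsed, CHO–COOH eclipsed; 17.7 + 4.0 + 12.4 = 34.1 kJ/mol.
B has the highest total (34.1 kJ/mol).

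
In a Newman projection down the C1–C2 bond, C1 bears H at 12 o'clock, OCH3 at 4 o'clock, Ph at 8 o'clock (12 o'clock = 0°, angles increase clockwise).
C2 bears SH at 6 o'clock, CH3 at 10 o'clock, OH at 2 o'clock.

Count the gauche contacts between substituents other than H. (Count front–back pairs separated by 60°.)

Non-H gauche pairs: OCH3(120°)/SH(180°); OCH3(120°)/OH(60°); Ph(240°)/SH(180°); Ph(240°)/CH3(300°) — 4 interactions.

4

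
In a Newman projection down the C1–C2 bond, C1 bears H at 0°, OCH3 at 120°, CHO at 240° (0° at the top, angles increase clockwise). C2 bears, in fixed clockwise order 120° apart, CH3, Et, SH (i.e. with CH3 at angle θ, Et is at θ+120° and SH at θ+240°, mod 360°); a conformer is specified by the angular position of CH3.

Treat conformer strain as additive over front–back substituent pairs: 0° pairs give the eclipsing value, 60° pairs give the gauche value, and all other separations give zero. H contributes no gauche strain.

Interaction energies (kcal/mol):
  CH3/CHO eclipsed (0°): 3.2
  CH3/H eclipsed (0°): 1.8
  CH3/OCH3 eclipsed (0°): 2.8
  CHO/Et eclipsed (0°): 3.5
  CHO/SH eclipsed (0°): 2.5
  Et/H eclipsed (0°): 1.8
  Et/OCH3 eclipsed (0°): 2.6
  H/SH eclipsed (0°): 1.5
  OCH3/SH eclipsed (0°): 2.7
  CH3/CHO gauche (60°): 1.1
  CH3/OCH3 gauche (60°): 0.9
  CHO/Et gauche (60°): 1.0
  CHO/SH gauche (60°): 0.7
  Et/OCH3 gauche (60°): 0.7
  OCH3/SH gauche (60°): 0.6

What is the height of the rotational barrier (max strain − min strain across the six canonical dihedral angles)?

4.7 kcal/mol

CH3 at 0° (eclipsed): H(0°)/CH3(0°) eclipsed 1.8; OCH3(120°)/Et(120°) eclipsed 2.6; CHO(240°)/SH(240°) eclipsed 2.5 → 6.9 kcal/mol.
CH3 at 60° (staggered): OCH3(120°)/CH3(60°) gauche 0.9; OCH3(120°)/Et(180°) gauche 0.7; CHO(240°)/Et(180°) gauche 1.0; CHO(240°)/SH(300°) gauche 0.7 → 3.3 kcal/mol.
CH3 at 120° (eclipsed): H(0°)/SH(0°) eclipsed 1.5; OCH3(120°)/CH3(120°) eclipsed 2.8; CHO(240°)/Et(240°) eclipsed 3.5 → 7.8 kcal/mol.
CH3 at 180° (staggered): OCH3(120°)/CH3(180°) gauche 0.9; OCH3(120°)/SH(60°) gauche 0.6; CHO(240°)/CH3(180°) gauche 1.1; CHO(240°)/Et(300°) gauche 1.0 → 3.6 kcal/mol.
CH3 at 240° (eclipsed): H(0°)/Et(0°) eclipsed 1.8; OCH3(120°)/SH(120°) eclipsed 2.7; CHO(240°)/CH3(240°) eclipsed 3.2 → 7.7 kcal/mol.
CH3 at 300° (staggered): OCH3(120°)/Et(60°) gauche 0.7; OCH3(120°)/SH(180°) gauche 0.6; CHO(240°)/CH3(300°) gauche 1.1; CHO(240°)/SH(180°) gauche 0.7 → 3.1 kcal/mol.
Max at 120° (7.8 kcal/mol), min at 300° (3.1 kcal/mol); barrier = 4.7 kcal/mol.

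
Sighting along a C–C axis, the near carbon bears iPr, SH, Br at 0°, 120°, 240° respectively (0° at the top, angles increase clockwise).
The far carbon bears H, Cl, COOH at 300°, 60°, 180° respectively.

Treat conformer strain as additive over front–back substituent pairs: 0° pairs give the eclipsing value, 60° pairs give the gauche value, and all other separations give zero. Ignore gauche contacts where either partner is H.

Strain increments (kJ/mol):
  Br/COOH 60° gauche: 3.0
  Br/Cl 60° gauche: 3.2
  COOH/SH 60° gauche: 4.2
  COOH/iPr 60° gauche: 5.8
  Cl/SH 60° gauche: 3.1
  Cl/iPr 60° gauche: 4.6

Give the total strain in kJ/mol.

14.9 kJ/mol

This conformer (staggered): iPr(0°)/Cl(60°) gauche 4.6; SH(120°)/Cl(60°) gauche 3.1; SH(120°)/COOH(180°) gauche 4.2; Br(240°)/COOH(180°) gauche 3.0 → 14.9 kJ/mol.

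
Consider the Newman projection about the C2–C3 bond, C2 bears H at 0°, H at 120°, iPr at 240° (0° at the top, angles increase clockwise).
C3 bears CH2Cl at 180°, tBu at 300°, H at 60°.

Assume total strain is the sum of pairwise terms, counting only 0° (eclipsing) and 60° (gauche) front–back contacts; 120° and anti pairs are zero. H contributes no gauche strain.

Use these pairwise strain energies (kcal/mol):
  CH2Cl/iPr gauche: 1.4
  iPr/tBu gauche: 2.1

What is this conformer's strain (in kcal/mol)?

3.5 kcal/mol

This conformer (staggered): iPr(240°)/CH2Cl(180°) gauche 1.4; iPr(240°)/tBu(300°) gauche 2.1 → 3.5 kcal/mol.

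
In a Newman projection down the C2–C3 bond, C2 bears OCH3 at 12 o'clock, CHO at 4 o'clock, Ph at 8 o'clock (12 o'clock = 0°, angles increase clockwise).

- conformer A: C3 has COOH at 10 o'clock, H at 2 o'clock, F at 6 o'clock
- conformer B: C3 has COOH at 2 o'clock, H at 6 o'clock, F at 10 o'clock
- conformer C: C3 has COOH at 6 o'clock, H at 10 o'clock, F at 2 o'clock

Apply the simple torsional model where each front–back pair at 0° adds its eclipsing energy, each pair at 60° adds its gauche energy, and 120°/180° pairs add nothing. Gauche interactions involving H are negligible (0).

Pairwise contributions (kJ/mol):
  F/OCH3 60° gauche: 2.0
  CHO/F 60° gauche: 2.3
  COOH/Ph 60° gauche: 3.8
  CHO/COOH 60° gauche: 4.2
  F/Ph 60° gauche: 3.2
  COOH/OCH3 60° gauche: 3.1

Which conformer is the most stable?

A (staggered): OCH3(0°)/COOH(300°) gauche 3.1; CHO(120°)/F(180°) gauche 2.3; Ph(240°)/COOH(300°) gauche 3.8; Ph(240°)/F(180°) gauche 3.2 → 12.4 kJ/mol.
B (staggered): OCH3(0°)/COOH(60°) gauche 3.1; OCH3(0°)/F(300°) gauche 2.0; CHO(120°)/COOH(60°) gauche 4.2; Ph(240°)/F(300°) gauche 3.2 → 12.5 kJ/mol.
C (staggered): OCH3(0°)/F(60°) gauche 2.0; CHO(120°)/COOH(180°) gauche 4.2; CHO(120°)/F(60°) gauche 2.3; Ph(240°)/COOH(180°) gauche 3.8 → 12.3 kJ/mol.
C has the lowest total (12.3 kJ/mol).

C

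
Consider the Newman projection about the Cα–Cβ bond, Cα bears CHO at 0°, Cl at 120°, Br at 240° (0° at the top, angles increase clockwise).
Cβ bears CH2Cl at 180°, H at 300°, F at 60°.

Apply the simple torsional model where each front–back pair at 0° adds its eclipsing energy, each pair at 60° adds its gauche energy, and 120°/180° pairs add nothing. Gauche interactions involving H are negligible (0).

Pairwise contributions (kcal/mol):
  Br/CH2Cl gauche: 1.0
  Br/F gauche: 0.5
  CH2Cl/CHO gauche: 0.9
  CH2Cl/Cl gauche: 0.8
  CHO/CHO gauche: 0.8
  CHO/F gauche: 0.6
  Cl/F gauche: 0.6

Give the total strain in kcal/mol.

This conformer is staggered. CHO at 0° is gauche with F at 60° (0.6); Cl at 120° is gauche with CH2Cl at 180° (0.8); Cl at 120° is gauche with F at 60° (0.6); Br at 240° is gauche with CH2Cl at 180° (1.0). Total 3.0 kcal/mol.

3.0 kcal/mol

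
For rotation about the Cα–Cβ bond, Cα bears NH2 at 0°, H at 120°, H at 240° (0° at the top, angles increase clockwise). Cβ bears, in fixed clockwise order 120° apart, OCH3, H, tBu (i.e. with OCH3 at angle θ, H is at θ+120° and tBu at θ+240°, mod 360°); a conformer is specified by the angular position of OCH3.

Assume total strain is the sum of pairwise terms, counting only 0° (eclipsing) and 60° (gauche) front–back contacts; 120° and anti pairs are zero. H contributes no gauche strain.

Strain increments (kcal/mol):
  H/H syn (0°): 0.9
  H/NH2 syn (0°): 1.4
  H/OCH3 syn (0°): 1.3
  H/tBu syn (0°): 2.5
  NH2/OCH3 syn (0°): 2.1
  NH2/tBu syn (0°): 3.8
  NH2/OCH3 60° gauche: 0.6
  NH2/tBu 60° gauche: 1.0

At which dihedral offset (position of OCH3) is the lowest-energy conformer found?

OCH3 at 0° (eclipsed): NH2(0°)/OCH3(0°) eclipsed 2.1; H(120°)/H(120°) eclipsed 0.9; H(240°)/tBu(240°) eclipsed 2.5 → 5.5 kcal/mol.
OCH3 at 60° (staggered): NH2(0°)/OCH3(60°) gauche 0.6; NH2(0°)/tBu(300°) gauche 1.0 → 1.6 kcal/mol.
OCH3 at 120° (eclipsed): NH2(0°)/tBu(0°) eclipsed 3.8; H(120°)/OCH3(120°) eclipsed 1.3; H(240°)/H(240°) eclipsed 0.9 → 6.0 kcal/mol.
OCH3 at 180° (staggered): NH2(0°)/tBu(60°) gauche 1.0 → 1.0 kcal/mol.
OCH3 at 240° (eclipsed): NH2(0°)/H(0°) eclipsed 1.4; H(120°)/tBu(120°) eclipsed 2.5; H(240°)/OCH3(240°) eclipsed 1.3 → 5.2 kcal/mol.
OCH3 at 300° (staggered): NH2(0°)/OCH3(300°) gauche 0.6 → 0.6 kcal/mol.
The minimum (0.6 kcal/mol) occurs with OCH3 at 300°.

300°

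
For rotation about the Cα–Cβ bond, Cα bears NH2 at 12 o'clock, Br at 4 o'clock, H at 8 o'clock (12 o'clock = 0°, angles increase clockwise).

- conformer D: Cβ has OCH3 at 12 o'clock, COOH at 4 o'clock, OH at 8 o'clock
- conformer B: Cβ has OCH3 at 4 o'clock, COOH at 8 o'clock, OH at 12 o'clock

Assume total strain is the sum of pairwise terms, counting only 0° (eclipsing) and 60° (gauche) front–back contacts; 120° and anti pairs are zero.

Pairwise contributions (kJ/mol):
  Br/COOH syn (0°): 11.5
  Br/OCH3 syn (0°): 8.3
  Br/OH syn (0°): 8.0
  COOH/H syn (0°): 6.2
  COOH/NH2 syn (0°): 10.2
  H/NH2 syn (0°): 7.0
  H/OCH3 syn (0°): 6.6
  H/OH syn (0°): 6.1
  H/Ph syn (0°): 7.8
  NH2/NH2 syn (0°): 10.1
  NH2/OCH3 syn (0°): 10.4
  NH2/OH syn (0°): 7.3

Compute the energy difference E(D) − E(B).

D is eclipsed. NH2 at 0° is eclipsed with OCH3 at 0° (10.4); Br at 120° is eclipsed with COOH at 120° (11.5); H at 240° is eclipsed with OH at 240° (6.1). Total 28.0 kJ/mol.
B is eclipsed. NH2 at 0° is eclipsed with OH at 0° (7.3); Br at 120° is eclipsed with OCH3 at 120° (8.3); H at 240° is eclipsed with COOH at 240° (6.2). Total 21.8 kJ/mol.
E(D) − E(B) = 28.0 − 21.8 = +6.2 kJ/mol.

+6.2 kJ/mol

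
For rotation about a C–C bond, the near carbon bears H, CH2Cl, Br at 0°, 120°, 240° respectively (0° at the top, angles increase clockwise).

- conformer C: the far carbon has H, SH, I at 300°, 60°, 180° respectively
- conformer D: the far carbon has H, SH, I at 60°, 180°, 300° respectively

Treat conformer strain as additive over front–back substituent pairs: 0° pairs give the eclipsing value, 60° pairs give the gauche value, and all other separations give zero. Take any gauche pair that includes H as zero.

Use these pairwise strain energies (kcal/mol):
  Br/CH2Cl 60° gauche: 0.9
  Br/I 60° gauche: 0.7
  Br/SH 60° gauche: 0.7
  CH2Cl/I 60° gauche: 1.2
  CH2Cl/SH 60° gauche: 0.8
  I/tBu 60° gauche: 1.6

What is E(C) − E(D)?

+0.5 kcal/mol

C is staggered. CH2Cl at 120° is gauche with SH at 60° (0.8); CH2Cl at 120° is gauche with I at 180° (1.2); Br at 240° is gauche with I at 180° (0.7). Total 2.7 kcal/mol.
D is staggered. CH2Cl at 120° is gauche with SH at 180° (0.8); Br at 240° is gauche with SH at 180° (0.7); Br at 240° is gauche with I at 300° (0.7). Total 2.2 kcal/mol.
E(C) − E(D) = 2.7 − 2.2 = +0.5 kcal/mol.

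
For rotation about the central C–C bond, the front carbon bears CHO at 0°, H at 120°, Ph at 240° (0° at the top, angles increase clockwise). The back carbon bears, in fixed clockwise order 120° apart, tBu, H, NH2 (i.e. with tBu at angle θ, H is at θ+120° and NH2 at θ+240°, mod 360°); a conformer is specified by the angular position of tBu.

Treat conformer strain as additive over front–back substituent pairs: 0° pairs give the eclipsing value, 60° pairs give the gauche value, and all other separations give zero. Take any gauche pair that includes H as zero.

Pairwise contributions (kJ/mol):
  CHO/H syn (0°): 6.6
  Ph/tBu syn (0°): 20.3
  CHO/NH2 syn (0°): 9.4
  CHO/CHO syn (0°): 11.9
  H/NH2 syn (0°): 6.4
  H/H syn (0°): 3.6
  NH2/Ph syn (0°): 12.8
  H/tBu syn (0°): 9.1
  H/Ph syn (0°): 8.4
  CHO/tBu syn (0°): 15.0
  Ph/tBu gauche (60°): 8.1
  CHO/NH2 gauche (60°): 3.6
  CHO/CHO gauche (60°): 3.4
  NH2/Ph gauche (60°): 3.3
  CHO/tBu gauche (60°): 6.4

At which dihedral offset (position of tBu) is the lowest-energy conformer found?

tBu at 0° (eclipsed): CHO(0°)/tBu(0°) eclipsed 15.0; H(120°)/H(120°) eclipsed 3.6; Ph(240°)/NH2(240°) eclipsed 12.8 → 31.4 kJ/mol.
tBu at 60° (staggered): CHO(0°)/tBu(60°) gauche 6.4; CHO(0°)/NH2(300°) gauche 3.6; Ph(240°)/NH2(300°) gauche 3.3 → 13.3 kJ/mol.
tBu at 120° (eclipsed): CHO(0°)/NH2(0°) eclipsed 9.4; H(120°)/tBu(120°) eclipsed 9.1; Ph(240°)/H(240°) eclipsed 8.4 → 26.9 kJ/mol.
tBu at 180° (staggered): CHO(0°)/NH2(60°) gauche 3.6; Ph(240°)/tBu(180°) gauche 8.1 → 11.7 kJ/mol.
tBu at 240° (eclipsed): CHO(0°)/H(0°) eclipsed 6.6; H(120°)/NH2(120°) eclipsed 6.4; Ph(240°)/tBu(240°) eclipsed 20.3 → 33.3 kJ/mol.
tBu at 300° (staggered): CHO(0°)/tBu(300°) gauche 6.4; Ph(240°)/tBu(300°) gauche 8.1; Ph(240°)/NH2(180°) gauche 3.3 → 17.8 kJ/mol.
The minimum (11.7 kJ/mol) occurs with tBu at 180°.

180°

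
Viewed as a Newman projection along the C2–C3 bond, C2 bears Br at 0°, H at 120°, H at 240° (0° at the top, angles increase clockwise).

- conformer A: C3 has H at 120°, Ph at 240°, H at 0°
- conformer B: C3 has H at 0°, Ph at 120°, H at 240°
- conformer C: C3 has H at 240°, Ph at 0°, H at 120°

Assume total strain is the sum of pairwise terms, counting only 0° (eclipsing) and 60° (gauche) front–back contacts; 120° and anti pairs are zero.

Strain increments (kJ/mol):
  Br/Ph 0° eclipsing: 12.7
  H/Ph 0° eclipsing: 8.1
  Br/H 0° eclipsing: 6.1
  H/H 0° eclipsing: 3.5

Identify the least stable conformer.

C

A (eclipsed): Br–H eclipsed, H–H eclipsed, H–Ph eclipsed; 6.1 + 3.5 + 8.1 = 17.7 kJ/mol.
B (eclipsed): Br–H eclipsed, H–Ph eclipsed, H–H eclipsed; 6.1 + 8.1 + 3.5 = 17.7 kJ/mol.
C (eclipsed): Br–Ph eclipsed, H–H eclipsed, H–H eclipsed; 12.7 + 3.5 + 3.5 = 19.7 kJ/mol.
C has the highest total (19.7 kJ/mol).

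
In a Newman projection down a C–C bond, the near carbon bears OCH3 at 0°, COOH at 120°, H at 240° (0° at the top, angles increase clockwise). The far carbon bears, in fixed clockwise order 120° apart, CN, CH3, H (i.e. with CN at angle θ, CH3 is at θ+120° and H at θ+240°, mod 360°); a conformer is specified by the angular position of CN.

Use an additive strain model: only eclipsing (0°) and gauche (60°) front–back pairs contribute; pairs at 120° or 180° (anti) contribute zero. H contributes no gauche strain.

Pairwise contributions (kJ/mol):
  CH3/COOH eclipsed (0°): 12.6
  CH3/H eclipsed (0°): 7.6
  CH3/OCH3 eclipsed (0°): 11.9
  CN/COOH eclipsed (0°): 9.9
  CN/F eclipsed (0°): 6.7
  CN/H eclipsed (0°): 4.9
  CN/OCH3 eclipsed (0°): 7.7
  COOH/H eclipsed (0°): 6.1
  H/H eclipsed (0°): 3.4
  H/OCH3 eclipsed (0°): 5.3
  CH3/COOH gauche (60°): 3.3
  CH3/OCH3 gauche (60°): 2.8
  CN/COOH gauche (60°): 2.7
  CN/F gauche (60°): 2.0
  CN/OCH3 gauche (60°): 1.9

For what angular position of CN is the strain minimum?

180°

CN at 0° (eclipsed): OCH3(0°)/CN(0°) eclipsed 7.7; COOH(120°)/CH3(120°) eclipsed 12.6; H(240°)/H(240°) eclipsed 3.4 → 23.7 kJ/mol.
CN at 60° (staggered): OCH3(0°)/CN(60°) gauche 1.9; COOH(120°)/CN(60°) gauche 2.7; COOH(120°)/CH3(180°) gauche 3.3 → 7.9 kJ/mol.
CN at 120° (eclipsed): OCH3(0°)/H(0°) eclipsed 5.3; COOH(120°)/CN(120°) eclipsed 9.9; H(240°)/CH3(240°) eclipsed 7.6 → 22.8 kJ/mol.
CN at 180° (staggered): OCH3(0°)/CH3(300°) gauche 2.8; COOH(120°)/CN(180°) gauche 2.7 → 5.5 kJ/mol.
CN at 240° (eclipsed): OCH3(0°)/CH3(0°) eclipsed 11.9; COOH(120°)/H(120°) eclipsed 6.1; H(240°)/CN(240°) eclipsed 4.9 → 22.9 kJ/mol.
CN at 300° (staggered): OCH3(0°)/CN(300°) gauche 1.9; OCH3(0°)/CH3(60°) gauche 2.8; COOH(120°)/CH3(60°) gauche 3.3 → 8.0 kJ/mol.
The minimum (5.5 kJ/mol) occurs with CN at 180°.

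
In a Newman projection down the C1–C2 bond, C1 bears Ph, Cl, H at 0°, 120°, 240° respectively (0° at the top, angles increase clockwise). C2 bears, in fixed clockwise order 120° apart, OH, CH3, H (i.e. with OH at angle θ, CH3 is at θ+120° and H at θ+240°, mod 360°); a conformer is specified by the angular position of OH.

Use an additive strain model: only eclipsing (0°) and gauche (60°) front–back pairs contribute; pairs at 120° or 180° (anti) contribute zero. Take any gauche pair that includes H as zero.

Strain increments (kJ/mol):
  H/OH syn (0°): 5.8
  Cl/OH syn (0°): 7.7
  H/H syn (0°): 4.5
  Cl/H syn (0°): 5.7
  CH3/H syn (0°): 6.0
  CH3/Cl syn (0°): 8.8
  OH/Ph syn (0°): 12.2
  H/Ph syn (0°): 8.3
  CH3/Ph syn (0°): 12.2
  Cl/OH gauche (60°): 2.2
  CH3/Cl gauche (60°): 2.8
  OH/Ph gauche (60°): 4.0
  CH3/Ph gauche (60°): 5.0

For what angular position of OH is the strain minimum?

180°

OH at 0° is eclipsed. Ph at 0° is eclipsed with OH at 0° (12.2); Cl at 120° is eclipsed with CH3 at 120° (8.8); H at 240° is eclipsed with H at 240° (4.5). Total 25.5 kJ/mol.
OH at 60° is staggered. Ph at 0° is gauche with OH at 60° (4.0); Cl at 120° is gauche with OH at 60° (2.2); Cl at 120° is gauche with CH3 at 180° (2.8). Total 9.0 kJ/mol.
OH at 120° is eclipsed. Ph at 0° is eclipsed with H at 0° (8.3); Cl at 120° is eclipsed with OH at 120° (7.7); H at 240° is eclipsed with CH3 at 240° (6.0). Total 22.0 kJ/mol.
OH at 180° is staggered. Ph at 0° is gauche with CH3 at 300° (5.0); Cl at 120° is gauche with OH at 180° (2.2). Total 7.2 kJ/mol.
OH at 240° is eclipsed. Ph at 0° is eclipsed with CH3 at 0° (12.2); Cl at 120° is eclipsed with H at 120° (5.7); H at 240° is eclipsed with OH at 240° (5.8). Total 23.7 kJ/mol.
OH at 300° is staggered. Ph at 0° is gauche with OH at 300° (4.0); Ph at 0° is gauche with CH3 at 60° (5.0); Cl at 120° is gauche with CH3 at 60° (2.8). Total 11.8 kJ/mol.
The minimum (7.2 kJ/mol) occurs with OH at 180°.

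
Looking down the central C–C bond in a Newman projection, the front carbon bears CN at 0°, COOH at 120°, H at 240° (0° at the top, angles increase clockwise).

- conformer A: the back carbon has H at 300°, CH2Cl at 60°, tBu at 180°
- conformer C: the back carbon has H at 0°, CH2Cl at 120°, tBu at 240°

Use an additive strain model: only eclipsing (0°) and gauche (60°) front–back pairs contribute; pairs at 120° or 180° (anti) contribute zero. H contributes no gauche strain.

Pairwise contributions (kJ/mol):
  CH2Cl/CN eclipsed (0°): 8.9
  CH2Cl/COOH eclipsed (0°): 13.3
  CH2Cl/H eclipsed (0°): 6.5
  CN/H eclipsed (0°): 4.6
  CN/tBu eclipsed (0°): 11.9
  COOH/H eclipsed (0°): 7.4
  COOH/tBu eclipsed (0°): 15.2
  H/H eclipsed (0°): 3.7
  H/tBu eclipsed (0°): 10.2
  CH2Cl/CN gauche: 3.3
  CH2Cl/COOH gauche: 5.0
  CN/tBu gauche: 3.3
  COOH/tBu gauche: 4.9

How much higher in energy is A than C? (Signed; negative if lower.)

-14.9 kJ/mol

A (staggered): CN(0°)/CH2Cl(60°) gauche 3.3; COOH(120°)/CH2Cl(60°) gauche 5.0; COOH(120°)/tBu(180°) gauche 4.9 → 13.2 kJ/mol.
C (eclipsed): CN(0°)/H(0°) eclipsed 4.6; COOH(120°)/CH2Cl(120°) eclipsed 13.3; H(240°)/tBu(240°) eclipsed 10.2 → 28.1 kJ/mol.
E(A) − E(C) = 13.2 − 28.1 = -14.9 kJ/mol.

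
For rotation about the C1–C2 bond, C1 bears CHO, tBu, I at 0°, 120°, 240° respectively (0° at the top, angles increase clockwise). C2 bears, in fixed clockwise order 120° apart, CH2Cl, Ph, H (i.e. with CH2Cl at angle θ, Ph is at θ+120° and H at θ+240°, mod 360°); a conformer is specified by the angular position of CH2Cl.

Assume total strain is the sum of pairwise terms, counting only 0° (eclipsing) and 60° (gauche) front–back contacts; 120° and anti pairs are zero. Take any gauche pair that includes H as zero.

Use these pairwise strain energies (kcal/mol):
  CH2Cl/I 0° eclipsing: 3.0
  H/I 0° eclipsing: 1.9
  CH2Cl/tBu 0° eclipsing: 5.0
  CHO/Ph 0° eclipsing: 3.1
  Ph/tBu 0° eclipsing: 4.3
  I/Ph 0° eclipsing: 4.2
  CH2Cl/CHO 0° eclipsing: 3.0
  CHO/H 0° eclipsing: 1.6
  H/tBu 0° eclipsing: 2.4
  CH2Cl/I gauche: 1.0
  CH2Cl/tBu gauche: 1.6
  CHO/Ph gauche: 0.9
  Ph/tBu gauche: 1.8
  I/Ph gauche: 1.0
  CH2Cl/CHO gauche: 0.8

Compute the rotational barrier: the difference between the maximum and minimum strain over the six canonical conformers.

CH2Cl at 0° is eclipsed. CHO at 0° is eclipsed with CH2Cl at 0° (3.0); tBu at 120° is eclipsed with Ph at 120° (4.3); I at 240° is eclipsed with H at 240° (1.9). Total 9.2 kcal/mol.
CH2Cl at 60° is staggered. CHO at 0° is gauche with CH2Cl at 60° (0.8); tBu at 120° is gauche with CH2Cl at 60° (1.6); tBu at 120° is gauche with Ph at 180° (1.8); I at 240° is gauche with Ph at 180° (1.0). Total 5.2 kcal/mol.
CH2Cl at 120° is eclipsed. CHO at 0° is eclipsed with H at 0° (1.6); tBu at 120° is eclipsed with CH2Cl at 120° (5.0); I at 240° is eclipsed with Ph at 240° (4.2). Total 10.8 kcal/mol.
CH2Cl at 180° is staggered. CHO at 0° is gauche with Ph at 300° (0.9); tBu at 120° is gauche with CH2Cl at 180° (1.6); I at 240° is gauche with CH2Cl at 180° (1.0); I at 240° is gauche with Ph at 300° (1.0). Total 4.5 kcal/mol.
CH2Cl at 240° is eclipsed. CHO at 0° is eclipsed with Ph at 0° (3.1); tBu at 120° is eclipsed with H at 120° (2.4); I at 240° is eclipsed with CH2Cl at 240° (3.0). Total 8.5 kcal/mol.
CH2Cl at 300° is staggered. CHO at 0° is gauche with CH2Cl at 300° (0.8); CHO at 0° is gauche with Ph at 60° (0.9); tBu at 120° is gauche with Ph at 60° (1.8); I at 240° is gauche with CH2Cl at 300° (1.0). Total 4.5 kcal/mol.
Max at 120° (10.8 kcal/mol), min at 180° (4.5 kcal/mol); barrier = 6.3 kcal/mol.

6.3 kcal/mol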